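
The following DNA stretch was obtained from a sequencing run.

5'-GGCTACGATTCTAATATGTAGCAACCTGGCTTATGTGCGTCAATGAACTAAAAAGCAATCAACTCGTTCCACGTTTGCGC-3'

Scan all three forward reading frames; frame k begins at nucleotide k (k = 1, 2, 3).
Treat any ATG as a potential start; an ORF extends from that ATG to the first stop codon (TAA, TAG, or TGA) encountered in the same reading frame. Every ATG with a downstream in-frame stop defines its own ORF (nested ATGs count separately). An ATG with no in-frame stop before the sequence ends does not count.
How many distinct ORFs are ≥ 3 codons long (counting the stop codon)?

1

Frame 1: GGC TAC GAT TCT AAT ATG TAG CAA CCT GGC TTA TGT GCG TCA ATG AAC TAA AAA GCA ATC AAC TCG TTC CAC GTT TGC — ATG at 16, stop TAG at 19 → 6 nt; ATG at 43, stop TAA at 49 → 9 nt.
Frame 2: GCT ACG ATT CTA ATA TGT AGC AAC CTG GCT TAT GTG CGT CAA TGA ACT AAA AAG CAA TCA ACT CGT TCC ACG TTT GCG — no ATG→stop ORF.
Frame 3: CTA CGA TTC TAA TAT GTA GCA ACC TGG CTT ATG TGC GTC AAT GAA CTA AAA AGC AAT CAA CTC GTT CCA CGT TTG CGC — no ATG→stop ORF.
ORFs ≥ 3 codons: frame 1 43–51 (3 codons). Count = 1.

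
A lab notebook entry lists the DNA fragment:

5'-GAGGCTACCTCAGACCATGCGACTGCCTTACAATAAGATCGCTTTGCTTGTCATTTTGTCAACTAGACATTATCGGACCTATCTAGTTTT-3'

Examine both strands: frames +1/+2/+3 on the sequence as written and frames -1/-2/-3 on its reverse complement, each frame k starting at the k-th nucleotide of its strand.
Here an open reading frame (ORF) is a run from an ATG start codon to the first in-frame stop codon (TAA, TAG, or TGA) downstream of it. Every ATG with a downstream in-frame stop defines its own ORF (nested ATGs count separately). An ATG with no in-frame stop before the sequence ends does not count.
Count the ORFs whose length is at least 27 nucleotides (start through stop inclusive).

Reverse complement (5'→3'): AAAACTAGATAGGTCCGATAATGTCTAGTTGACAAAATGACAAGCAAAGCGATCTTATTGTAAGGCAGTCGCATGGTCTGAGGTAGCCTC
Frame +1: GAG GCT ACC TCA GAC CAT GCG ACT GCC TTA CAA TAA GAT CGC TTT GCT TGT CAT TTT GTC AAC TAG ACA TTA TCG GAC CTA TCT AGT TTT — no ATG→stop ORF.
Frame +2: AGG CTA CCT CAG ACC ATG CGA CTG CCT TAC AAT AAG ATC GCT TTG CTT GTC ATT TTG TCA ACT AGA CAT TAT CGG ACC TAT CTA GTT — no ATG→stop ORF.
Frame +3: GGC TAC CTC AGA CCA TGC GAC TGC CTT ACA ATA AGA TCG CTT TGC TTG TCA TTT TGT CAA CTA GAC ATT ATC GGA CCT ATC TAG TTT — no ATG→stop ORF.
Frame -1: AAA ACT AGA TAG GTC CGA TAA TGT CTA GTT GAC AAA ATG ACA AGC AAA GCG ATC TTA TTG TAA GGC AGT CGC ATG GTC TGA GGT AGC CTC — ATG at 37, stop TAA at 61 → 27 nt; ATG at 73, stop TGA at 79 → 9 nt.
Frame -2: AAA CTA GAT AGG TCC GAT AAT GTC TAG TTG ACA AAA TGA CAA GCA AAG CGA TCT TAT TGT AAG GCA GTC GCA TGG TCT GAG GTA GCC — no ATG→stop ORF.
Frame -3: AAC TAG ATA GGT CCG ATA ATG TCT AGT TGA CAA AAT GAC AAG CAA AGC GAT CTT ATT GTA AGG CAG TCG CAT GGT CTG AGG TAG CCT — ATG at 21, stop TGA at 30 → 12 nt.
ORFs ≥ 27 nucleotides: frame -1 37–63 (27 nucleotides). Count = 1.

1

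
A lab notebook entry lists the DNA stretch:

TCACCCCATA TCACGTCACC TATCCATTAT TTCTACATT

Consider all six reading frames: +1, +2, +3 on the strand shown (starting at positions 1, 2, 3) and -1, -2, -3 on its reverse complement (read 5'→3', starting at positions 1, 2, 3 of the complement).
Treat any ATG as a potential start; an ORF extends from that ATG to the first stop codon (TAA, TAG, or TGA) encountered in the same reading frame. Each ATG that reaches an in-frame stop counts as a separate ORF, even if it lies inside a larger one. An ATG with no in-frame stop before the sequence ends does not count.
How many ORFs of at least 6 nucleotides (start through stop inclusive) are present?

Reverse complement (5'→3'): AATGTAGAAATAATGGATAGGTGACGTGATATGGGGTGA
Frame +1: TCA CCC CAT ATC ACG TCA CCT ATC CAT TAT TTC TAC ATT — no ATG→stop ORF.
Frame +2: CAC CCC ATA TCA CGT CAC CTA TCC ATT ATT TCT ACA — no ATG→stop ORF.
Frame +3: ACC CCA TAT CAC GTC ACC TAT CCA TTA TTT CTA CAT — no ATG→stop ORF.
Frame -1: AAT GTA GAA ATA ATG GAT AGG TGA CGT GAT ATG GGG TGA — ATG at 13, stop TGA at 22 → 12 nt; ATG at 31, stop TGA at 37 → 9 nt.
Frame -2: ATG TAG AAA TAA TGG ATA GGT GAC GTG ATA TGG GGT — ATG at 2, stop TAG at 5 → 6 nt.
Frame -3: TGT AGA AAT AAT GGA TAG GTG ACG TGA TAT GGG GTG — no ATG→stop ORF.
ORFs ≥ 6 nucleotides: frame -1 13–24 (12 nucleotides), frame -1 31–39 (9 nucleotides), frame -2 2–7 (6 nucleotides). Count = 3.

3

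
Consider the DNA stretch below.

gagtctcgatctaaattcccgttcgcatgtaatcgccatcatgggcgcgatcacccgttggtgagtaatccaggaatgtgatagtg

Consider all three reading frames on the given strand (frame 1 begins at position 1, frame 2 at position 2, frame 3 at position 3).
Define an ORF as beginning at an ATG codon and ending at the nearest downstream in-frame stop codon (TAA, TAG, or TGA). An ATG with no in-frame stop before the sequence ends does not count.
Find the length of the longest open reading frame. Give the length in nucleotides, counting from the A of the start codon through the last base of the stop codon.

24

Frame 1: GAG TCT CGA TCT AAA TTC CCG TTC GCA TGT AAT CGC CAT CAT GGG CGC GAT CAC CCG TTG GTG AGT AAT CCA GGA ATG TGA TAG — ATG at 76, stop TGA at 79 → 6 nt.
Frame 2: AGT CTC GAT CTA AAT TCC CGT TCG CAT GTA ATC GCC ATC ATG GGC GCG ATC ACC CGT TGG TGA GTA ATC CAG GAA TGT GAT AGT — ATG at 41, stop TGA at 62 → 24 nt.
Frame 3: GTC TCG ATC TAA ATT CCC GTT CGC ATG TAA TCG CCA TCA TGG GCG CGA TCA CCC GTT GGT GAG TAA TCC AGG AAT GTG ATA GTG — ATG at 27, stop TAA at 30 → 6 nt.
Longest: frame 2, positions 41–64, 24 nt = 8 codons = 7 aa. → 24 nucleotides.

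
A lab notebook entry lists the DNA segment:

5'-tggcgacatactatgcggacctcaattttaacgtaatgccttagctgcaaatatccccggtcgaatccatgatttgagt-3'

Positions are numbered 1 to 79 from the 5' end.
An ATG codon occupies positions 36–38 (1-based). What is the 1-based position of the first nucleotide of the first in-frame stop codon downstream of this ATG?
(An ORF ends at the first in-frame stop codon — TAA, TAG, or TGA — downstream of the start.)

42

Codons from position 36: ATG (36–38), CCT (39–41), TAG (42–44).
TAG is a stop codon; it begins at position 42.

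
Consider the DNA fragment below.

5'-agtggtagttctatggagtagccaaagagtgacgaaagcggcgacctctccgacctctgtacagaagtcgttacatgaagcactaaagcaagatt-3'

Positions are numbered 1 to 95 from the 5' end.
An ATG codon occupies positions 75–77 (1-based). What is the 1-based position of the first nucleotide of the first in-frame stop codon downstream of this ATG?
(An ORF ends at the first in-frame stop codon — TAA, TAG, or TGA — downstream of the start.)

84

Codons from position 75: ATG (75–77), AAG (78–80), CAC (81–83), TAA (84–86).
TAA is a stop codon; it begins at position 84.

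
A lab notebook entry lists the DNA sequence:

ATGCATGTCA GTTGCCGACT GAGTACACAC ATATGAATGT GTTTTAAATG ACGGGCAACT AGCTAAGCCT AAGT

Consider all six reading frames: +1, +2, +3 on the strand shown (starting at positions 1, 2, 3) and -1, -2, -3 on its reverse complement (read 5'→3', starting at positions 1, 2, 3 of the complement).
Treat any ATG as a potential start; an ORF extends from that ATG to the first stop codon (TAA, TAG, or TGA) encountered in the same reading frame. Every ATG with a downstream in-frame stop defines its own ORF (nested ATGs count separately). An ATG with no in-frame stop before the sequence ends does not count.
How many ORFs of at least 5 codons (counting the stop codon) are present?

Reverse complement (5'→3'): ACTTAGGCTTAGCTAGTTGCCCGTCATTTAAAACACATTCATATGTGTGTACTCAGTCGGCAACTGACATGCAT
Frame +1: ATG CAT GTC AGT TGC CGA CTG AGT ACA CAC ATA TGA ATG TGT TTT AAA TGA CGG GCA ACT AGC TAA GCC TAA — ATG at 1, stop TGA at 34 → 36 nt; ATG at 37, stop TGA at 49 → 15 nt.
Frame +2: TGC ATG TCA GTT GCC GAC TGA GTA CAC ACA TAT GAA TGT GTT TTA AAT GAC GGG CAA CTA GCT AAG CCT AAG — ATG at 5, stop TGA at 20 → 18 nt.
Frame +3: GCA TGT CAG TTG CCG ACT GAG TAC ACA CAT ATG AAT GTG TTT TAA ATG ACG GGC AAC TAG CTA AGC CTA AGT — ATG at 33, stop TAA at 45 → 15 nt; ATG at 48, stop TAG at 60 → 15 nt.
Frame -1: ACT TAG GCT TAG CTA GTT GCC CGT CAT TTA AAA CAC ATT CAT ATG TGT GTA CTC AGT CGG CAA CTG ACA TGC — no ATG→stop ORF.
Frame -2: CTT AGG CTT AGC TAG TTG CCC GTC ATT TAA AAC ACA TTC ATA TGT GTG TAC TCA GTC GGC AAC TGA CAT GCA — no ATG→stop ORF.
Frame -3: TTA GGC TTA GCT AGT TGC CCG TCA TTT AAA ACA CAT TCA TAT GTG TGT ACT CAG TCG GCA ACT GAC ATG CAT — no ATG→stop ORF.
ORFs ≥ 5 codons: frame +1 1–36 (12 codons), frame +1 37–51 (5 codons), frame +2 5–22 (6 codons), frame +3 33–47 (5 codons), frame +3 48–62 (5 codons). Count = 5.

5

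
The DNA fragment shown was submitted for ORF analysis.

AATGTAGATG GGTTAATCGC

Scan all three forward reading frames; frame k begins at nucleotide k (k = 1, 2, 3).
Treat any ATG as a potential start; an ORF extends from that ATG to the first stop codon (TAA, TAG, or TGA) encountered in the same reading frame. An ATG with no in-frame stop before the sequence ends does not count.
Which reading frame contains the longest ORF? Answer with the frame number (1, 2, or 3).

Frame 1: AAT GTA GAT GGG TTA ATC — no ATG→stop ORF.
Frame 2: ATG TAG ATG GGT TAA TCG — ATG at 2, stop TAG at 5 → 6 nt; ATG at 8, stop TAA at 14 → 9 nt.
Frame 3: TGT AGA TGG GTT AAT CGC — no ATG→stop ORF.
Longest ORF is 9 nt in frame 2 (positions 8–16).

2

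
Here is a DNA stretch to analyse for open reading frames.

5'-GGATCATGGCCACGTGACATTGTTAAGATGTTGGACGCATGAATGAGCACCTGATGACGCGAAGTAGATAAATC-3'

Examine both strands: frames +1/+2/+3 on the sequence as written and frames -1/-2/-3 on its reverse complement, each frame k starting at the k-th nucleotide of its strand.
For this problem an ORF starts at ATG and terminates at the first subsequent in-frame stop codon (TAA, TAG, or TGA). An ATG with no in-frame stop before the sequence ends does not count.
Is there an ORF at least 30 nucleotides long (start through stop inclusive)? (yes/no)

Reverse complement (5'→3'): GATTTATCTACTTCGCGTCATCAGGTGCTCATTCATGCGTCCAACATCTTAACAATGTCACGTGGCCATGATCC
Frame +1: GGA TCA TGG CCA CGT GAC ATT GTT AAG ATG TTG GAC GCA TGA ATG AGC ACC TGA TGA CGC GAA GTA GAT AAA — ATG at 28, stop TGA at 40 → 15 nt; ATG at 43, stop TGA at 52 → 12 nt.
Frame +2: GAT CAT GGC CAC GTG ACA TTG TTA AGA TGT TGG ACG CAT GAA TGA GCA CCT GAT GAC GCG AAG TAG ATA AAT — no ATG→stop ORF.
Frame +3: ATC ATG GCC ACG TGA CAT TGT TAA GAT GTT GGA CGC ATG AAT GAG CAC CTG ATG ACG CGA AGT AGA TAA ATC — ATG at 6, stop TGA at 15 → 12 nt; ATG at 39, stop TAA at 69 → 33 nt; ATG at 54, stop TAA at 69 → 18 nt.
Frame -1: GAT TTA TCT ACT TCG CGT CAT CAG GTG CTC ATT CAT GCG TCC AAC ATC TTA ACA ATG TCA CGT GGC CAT GAT — no ATG→stop ORF.
Frame -2: ATT TAT CTA CTT CGC GTC ATC AGG TGC TCA TTC ATG CGT CCA ACA TCT TAA CAA TGT CAC GTG GCC ATG ATC — ATG at 35, stop TAA at 50 → 18 nt.
Frame -3: TTT ATC TAC TTC GCG TCA TCA GGT GCT CAT TCA TGC GTC CAA CAT CTT AAC AAT GTC ACG TGG CCA TGA TCC — no ATG→stop ORF.
Frame +3 has an ORF of 33 nucleotides (positions 39–71) ≥ 30, so yes.

yes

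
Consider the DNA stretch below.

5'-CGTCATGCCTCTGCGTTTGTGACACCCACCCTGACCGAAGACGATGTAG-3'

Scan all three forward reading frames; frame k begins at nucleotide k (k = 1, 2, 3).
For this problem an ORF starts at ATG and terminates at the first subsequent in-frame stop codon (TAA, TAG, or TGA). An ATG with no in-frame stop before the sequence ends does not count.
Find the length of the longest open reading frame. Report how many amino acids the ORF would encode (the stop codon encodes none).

Frame 1: CGT CAT GCC TCT GCG TTT GTG ACA CCC ACC CTG ACC GAA GAC GAT GTA — no ATG→stop ORF.
Frame 2: GTC ATG CCT CTG CGT TTG TGA CAC CCA CCC TGA CCG AAG ACG ATG TAG — ATG at 5, stop TGA at 20 → 18 nt; ATG at 44, stop TAG at 47 → 6 nt.
Frame 3: TCA TGC CTC TGC GTT TGT GAC ACC CAC CCT GAC CGA AGA CGA TGT — no ATG→stop ORF.
Longest: frame 2, positions 5–22, 18 nt = 6 codons = 5 aa. → 5 amino acids.

5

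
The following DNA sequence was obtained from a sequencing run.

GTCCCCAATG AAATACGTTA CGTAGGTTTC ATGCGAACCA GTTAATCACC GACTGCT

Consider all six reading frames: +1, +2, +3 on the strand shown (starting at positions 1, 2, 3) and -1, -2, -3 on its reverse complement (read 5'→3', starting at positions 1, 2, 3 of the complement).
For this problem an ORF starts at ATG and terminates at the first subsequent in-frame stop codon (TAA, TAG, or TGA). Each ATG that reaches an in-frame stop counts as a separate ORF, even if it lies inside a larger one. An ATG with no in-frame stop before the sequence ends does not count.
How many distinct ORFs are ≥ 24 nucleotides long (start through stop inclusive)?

0

Reverse complement (5'→3'): AGCAGTCGGTGATTAACTGGTTCGCATGAAACCTACGTAACGTATTTCATTGGGGAC
Frame +1: GTC CCC AAT GAA ATA CGT TAC GTA GGT TTC ATG CGA ACC AGT TAA TCA CCG ACT GCT — ATG at 31, stop TAA at 43 → 15 nt.
Frame +2: TCC CCA ATG AAA TAC GTT ACG TAG GTT TCA TGC GAA CCA GTT AAT CAC CGA CTG — ATG at 8, stop TAG at 23 → 18 nt.
Frame +3: CCC CAA TGA AAT ACG TTA CGT AGG TTT CAT GCG AAC CAG TTA ATC ACC GAC TGC — no ATG→stop ORF.
Frame -1: AGC AGT CGG TGA TTA ACT GGT TCG CAT GAA ACC TAC GTA ACG TAT TTC ATT GGG GAC — no ATG→stop ORF.
Frame -2: GCA GTC GGT GAT TAA CTG GTT CGC ATG AAA CCT ACG TAA CGT ATT TCA TTG GGG — ATG at 26, stop TAA at 38 → 15 nt.
Frame -3: CAG TCG GTG ATT AAC TGG TTC GCA TGA AAC CTA CGT AAC GTA TTT CAT TGG GGA — no ATG→stop ORF.
No ORF reaches 24 nucleotides. Count = 0.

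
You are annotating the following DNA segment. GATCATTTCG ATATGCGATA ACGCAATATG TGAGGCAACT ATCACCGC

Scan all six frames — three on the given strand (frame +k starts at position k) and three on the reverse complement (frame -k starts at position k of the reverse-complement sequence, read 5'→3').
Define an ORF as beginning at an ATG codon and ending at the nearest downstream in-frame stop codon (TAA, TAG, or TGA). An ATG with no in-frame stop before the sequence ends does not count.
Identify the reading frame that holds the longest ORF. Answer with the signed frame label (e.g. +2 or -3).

+1

Reverse complement (5'→3'): GCGGTGATAGTTGCCTCACATATTGCGTTATCGCATATCGAAATGATC
Frame +1: GAT CAT TTC GAT ATG CGA TAA CGC AAT ATG TGA GGC AAC TAT CAC CGC — ATG at 13, stop TAA at 19 → 9 nt; ATG at 28, stop TGA at 31 → 6 nt.
Frame +2: ATC ATT TCG ATA TGC GAT AAC GCA ATA TGT GAG GCA ACT ATC ACC — no ATG→stop ORF.
Frame +3: TCA TTT CGA TAT GCG ATA ACG CAA TAT GTG AGG CAA CTA TCA CCG — no ATG→stop ORF.
Frame -1: GCG GTG ATA GTT GCC TCA CAT ATT GCG TTA TCG CAT ATC GAA ATG ATC — no ATG→stop ORF.
Frame -2: CGG TGA TAG TTG CCT CAC ATA TTG CGT TAT CGC ATA TCG AAA TGA — no ATG→stop ORF.
Frame -3: GGT GAT AGT TGC CTC ACA TAT TGC GTT ATC GCA TAT CGA AAT GAT — no ATG→stop ORF.
Longest ORF is 9 nt in frame +1 (positions 13–21).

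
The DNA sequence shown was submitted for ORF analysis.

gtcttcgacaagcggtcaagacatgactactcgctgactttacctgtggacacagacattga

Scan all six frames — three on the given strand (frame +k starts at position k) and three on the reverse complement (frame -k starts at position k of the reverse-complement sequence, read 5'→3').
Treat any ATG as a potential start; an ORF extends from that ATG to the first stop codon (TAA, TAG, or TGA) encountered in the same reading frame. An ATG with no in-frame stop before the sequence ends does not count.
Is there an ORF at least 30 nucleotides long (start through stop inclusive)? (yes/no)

Reverse complement (5'→3'): TCAATGTCTGTGTCCACAGGTAAAGTCAGCGAGTAGTCATGTCTTGACCGCTTGTCGAAGAC
Frame +1: GTC TTC GAC AAG CGG TCA AGA CAT GAC TAC TCG CTG ACT TTA CCT GTG GAC ACA GAC ATT — no ATG→stop ORF.
Frame +2: TCT TCG ACA AGC GGT CAA GAC ATG ACT ACT CGC TGA CTT TAC CTG TGG ACA CAG ACA TTG — ATG at 23, stop TGA at 35 → 15 nt.
Frame +3: CTT CGA CAA GCG GTC AAG ACA TGA CTA CTC GCT GAC TTT ACC TGT GGA CAC AGA CAT TGA — no ATG→stop ORF.
Frame -1: TCA ATG TCT GTG TCC ACA GGT AAA GTC AGC GAG TAG TCA TGT CTT GAC CGC TTG TCG AAG — ATG at 4, stop TAG at 34 → 33 nt.
Frame -2: CAA TGT CTG TGT CCA CAG GTA AAG TCA GCG AGT AGT CAT GTC TTG ACC GCT TGT CGA AGA — no ATG→stop ORF.
Frame -3: AAT GTC TGT GTC CAC AGG TAA AGT CAG CGA GTA GTC ATG TCT TGA CCG CTT GTC GAA GAC — ATG at 39, stop TGA at 45 → 9 nt.
Frame -1 has an ORF of 33 nucleotides (positions 4–36) ≥ 30, so yes.

yes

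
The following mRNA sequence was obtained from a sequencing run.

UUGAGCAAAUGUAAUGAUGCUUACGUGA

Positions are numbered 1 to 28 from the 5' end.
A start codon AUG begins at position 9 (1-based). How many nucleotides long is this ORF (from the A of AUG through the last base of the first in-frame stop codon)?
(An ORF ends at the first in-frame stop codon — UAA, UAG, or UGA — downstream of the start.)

Codons from position 9: AUG (9–11), UAA (12–14).
UAA is the first in-frame stop; ORF spans 9–14, 6 nucleotides.

6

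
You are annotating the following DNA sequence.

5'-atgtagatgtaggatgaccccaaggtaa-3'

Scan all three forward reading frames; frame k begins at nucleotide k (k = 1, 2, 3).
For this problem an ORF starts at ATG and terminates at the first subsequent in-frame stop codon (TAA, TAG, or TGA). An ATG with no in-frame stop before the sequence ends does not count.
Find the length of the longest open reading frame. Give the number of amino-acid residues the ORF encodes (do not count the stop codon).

Frame 1: ATG TAG ATG TAG GAT GAC CCC AAG GTA — ATG at 1, stop TAG at 4 → 6 nt; ATG at 7, stop TAG at 10 → 6 nt.
Frame 2: TGT AGA TGT AGG ATG ACC CCA AGG TAA — ATG at 14, stop TAA at 26 → 15 nt.
Frame 3: GTA GAT GTA GGA TGA CCC CAA GGT — no ATG→stop ORF.
Longest: frame 2, positions 14–28, 15 nt = 5 codons = 4 aa. → 4 amino acids.

4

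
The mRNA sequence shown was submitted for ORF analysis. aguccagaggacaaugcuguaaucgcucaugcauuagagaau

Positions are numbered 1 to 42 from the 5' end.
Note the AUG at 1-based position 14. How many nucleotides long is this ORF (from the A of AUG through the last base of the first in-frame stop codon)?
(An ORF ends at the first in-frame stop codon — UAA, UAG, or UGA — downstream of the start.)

Codons from position 14: AUG (14–16), CUG (17–19), UAA (20–22).
UAA is the first in-frame stop; ORF spans 14–22, 9 nucleotides.

9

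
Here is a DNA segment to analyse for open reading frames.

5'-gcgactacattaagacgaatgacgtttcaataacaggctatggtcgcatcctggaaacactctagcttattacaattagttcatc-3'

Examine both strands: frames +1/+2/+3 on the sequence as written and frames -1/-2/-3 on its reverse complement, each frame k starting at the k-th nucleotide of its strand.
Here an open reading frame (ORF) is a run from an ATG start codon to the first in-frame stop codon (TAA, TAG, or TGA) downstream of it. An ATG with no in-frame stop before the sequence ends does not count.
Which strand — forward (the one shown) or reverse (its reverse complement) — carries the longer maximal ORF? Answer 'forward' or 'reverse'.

Reverse complement (5'→3'): GATGAACTAATTGTAATAAGCTAGAGTGTTTCCAGGATGCGACCATAGCCTGTTATTGAAACGTCATTCGTCTTAATGTAGTCGC
Frame +1: GCG ACT ACA TTA AGA CGA ATG ACG TTT CAA TAA CAG GCT ATG GTC GCA TCC TGG AAA CAC TCT AGC TTA TTA CAA TTA GTT CAT — ATG at 19, stop TAA at 31 → 15 nt.
Frame +2: CGA CTA CAT TAA GAC GAA TGA CGT TTC AAT AAC AGG CTA TGG TCG CAT CCT GGA AAC ACT CTA GCT TAT TAC AAT TAG TTC ATC — no ATG→stop ORF.
Frame +3: GAC TAC ATT AAG ACG AAT GAC GTT TCA ATA ACA GGC TAT GGT CGC ATC CTG GAA ACA CTC TAG CTT ATT ACA ATT AGT TCA — no ATG→stop ORF.
Frame -1: GAT GAA CTA ATT GTA ATA AGC TAG AGT GTT TCC AGG ATG CGA CCA TAG CCT GTT ATT GAA ACG TCA TTC GTC TTA ATG TAG TCG — ATG at 37, stop TAG at 46 → 12 nt; ATG at 76, stop TAG at 79 → 6 nt.
Frame -2: ATG AAC TAA TTG TAA TAA GCT AGA GTG TTT CCA GGA TGC GAC CAT AGC CTG TTA TTG AAA CGT CAT TCG TCT TAA TGT AGT CGC — ATG at 2, stop TAA at 8 → 9 nt.
Frame -3: TGA ACT AAT TGT AAT AAG CTA GAG TGT TTC CAG GAT GCG ACC ATA GCC TGT TAT TGA AAC GTC ATT CGT CTT AAT GTA GTC — no ATG→stop ORF.
Forward-strand max 15 nt; reverse-strand max 12 nt. The forward strand has the longer ORF.

forward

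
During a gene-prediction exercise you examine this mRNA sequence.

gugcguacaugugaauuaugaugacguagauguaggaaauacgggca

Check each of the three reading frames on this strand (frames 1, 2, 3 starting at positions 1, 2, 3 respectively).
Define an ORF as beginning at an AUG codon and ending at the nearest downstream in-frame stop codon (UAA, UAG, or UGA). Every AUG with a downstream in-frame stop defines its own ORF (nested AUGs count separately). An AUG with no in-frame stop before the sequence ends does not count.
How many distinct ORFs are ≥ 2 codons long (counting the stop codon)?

4

Frame 1: GUG CGU ACA UGU GAA UUA UGA UGA CGU AGA UGU AGG AAA UAC GGG — no AUG→stop ORF.
Frame 2: UGC GUA CAU GUG AAU UAU GAU GAC GUA GAU GUA GGA AAU ACG GGC — no AUG→stop ORF.
Frame 3: GCG UAC AUG UGA AUU AUG AUG ACG UAG AUG UAG GAA AUA CGG GCA — AUG at 9, stop UGA at 12 → 6 nt; AUG at 18, stop UAG at 27 → 12 nt; AUG at 21, stop UAG at 27 → 9 nt; AUG at 30, stop UAG at 33 → 6 nt.
ORFs ≥ 2 codons: frame 3 9–14 (2 codons), frame 3 18–29 (4 codons), frame 3 21–29 (3 codons), frame 3 30–35 (2 codons). Count = 4.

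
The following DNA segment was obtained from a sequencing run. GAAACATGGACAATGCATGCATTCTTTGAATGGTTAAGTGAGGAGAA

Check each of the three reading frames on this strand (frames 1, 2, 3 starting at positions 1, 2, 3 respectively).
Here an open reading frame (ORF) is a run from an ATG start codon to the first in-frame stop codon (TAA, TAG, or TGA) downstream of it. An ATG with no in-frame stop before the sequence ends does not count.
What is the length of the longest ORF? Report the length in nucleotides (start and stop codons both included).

Frame 1: GAA ACA TGG ACA ATG CAT GCA TTC TTT GAA TGG TTA AGT GAG GAG — no ATG→stop ORF.
Frame 2: AAA CAT GGA CAA TGC ATG CAT TCT TTG AAT GGT TAA GTG AGG AGA — ATG at 17, stop TAA at 35 → 21 nt.
Frame 3: AAC ATG GAC AAT GCA TGC ATT CTT TGA ATG GTT AAG TGA GGA GAA — ATG at 6, stop TGA at 27 → 24 nt; ATG at 30, stop TGA at 39 → 12 nt.
Longest: frame 3, positions 6–29, 24 nt = 8 codons = 7 aa. → 24 nucleotides.

24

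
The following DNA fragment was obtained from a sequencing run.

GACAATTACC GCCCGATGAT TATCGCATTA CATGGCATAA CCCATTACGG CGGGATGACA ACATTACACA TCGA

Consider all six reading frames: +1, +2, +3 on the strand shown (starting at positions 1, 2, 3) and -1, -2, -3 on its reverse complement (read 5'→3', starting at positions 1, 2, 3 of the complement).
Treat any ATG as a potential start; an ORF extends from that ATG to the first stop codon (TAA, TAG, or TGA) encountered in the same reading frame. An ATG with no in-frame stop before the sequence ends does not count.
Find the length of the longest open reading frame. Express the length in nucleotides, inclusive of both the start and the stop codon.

Reverse complement (5'→3'): TCGATGTGTAATGTTGTCATCCCGCCGTAATGGGTTATGCCATGTAATGCGATAATCATCGGGCGGTAATTGTC
Frame +1: GAC AAT TAC CGC CCG ATG ATT ATC GCA TTA CAT GGC ATA ACC CAT TAC GGC GGG ATG ACA ACA TTA CAC ATC — no ATG→stop ORF.
Frame +2: ACA ATT ACC GCC CGA TGA TTA TCG CAT TAC ATG GCA TAA CCC ATT ACG GCG GGA TGA CAA CAT TAC ACA TCG — ATG at 32, stop TAA at 38 → 9 nt.
Frame +3: CAA TTA CCG CCC GAT GAT TAT CGC ATT ACA TGG CAT AAC CCA TTA CGG CGG GAT GAC AAC ATT ACA CAT CGA — no ATG→stop ORF.
Frame -1: TCG ATG TGT AAT GTT GTC ATC CCG CCG TAA TGG GTT ATG CCA TGT AAT GCG ATA ATC ATC GGG CGG TAA TTG — ATG at 4, stop TAA at 28 → 27 nt; ATG at 37, stop TAA at 67 → 33 nt.
Frame -2: CGA TGT GTA ATG TTG TCA TCC CGC CGT AAT GGG TTA TGC CAT GTA ATG CGA TAA TCA TCG GGC GGT AAT TGT — ATG at 11, stop TAA at 53 → 45 nt; ATG at 47, stop TAA at 53 → 9 nt.
Frame -3: GAT GTG TAA TGT TGT CAT CCC GCC GTA ATG GGT TAT GCC ATG TAA TGC GAT AAT CAT CGG GCG GTA ATT GTC — ATG at 30, stop TAA at 45 → 18 nt; ATG at 42, stop TAA at 45 → 6 nt.
Longest: frame -2, positions 11–55, 45 nt = 15 codons = 14 aa. → 45 nucleotides.

45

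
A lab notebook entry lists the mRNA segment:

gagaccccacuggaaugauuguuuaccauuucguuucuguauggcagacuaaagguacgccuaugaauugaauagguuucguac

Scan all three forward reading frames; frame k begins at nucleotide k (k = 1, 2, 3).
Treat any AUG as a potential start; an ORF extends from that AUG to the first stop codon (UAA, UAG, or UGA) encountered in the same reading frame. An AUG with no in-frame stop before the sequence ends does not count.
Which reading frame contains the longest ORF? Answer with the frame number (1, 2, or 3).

Frame 1: GAG ACC CCA CUG GAA UGA UUG UUU ACC AUU UCG UUU CUG UAU GGC AGA CUA AAG GUA CGC CUA UGA AUU GAA UAG GUU UCG UAC — no AUG→stop ORF.
Frame 2: AGA CCC CAC UGG AAU GAU UGU UUA CCA UUU CGU UUC UGU AUG GCA GAC UAA AGG UAC GCC UAU GAA UUG AAU AGG UUU CGU — AUG at 41, stop UAA at 50 → 12 nt.
Frame 3: GAC CCC ACU GGA AUG AUU GUU UAC CAU UUC GUU UCU GUA UGG CAG ACU AAA GGU ACG CCU AUG AAU UGA AUA GGU UUC GUA — AUG at 15, stop UGA at 69 → 57 nt; AUG at 63, stop UGA at 69 → 9 nt.
Longest ORF is 57 nt in frame 3 (positions 15–71).

3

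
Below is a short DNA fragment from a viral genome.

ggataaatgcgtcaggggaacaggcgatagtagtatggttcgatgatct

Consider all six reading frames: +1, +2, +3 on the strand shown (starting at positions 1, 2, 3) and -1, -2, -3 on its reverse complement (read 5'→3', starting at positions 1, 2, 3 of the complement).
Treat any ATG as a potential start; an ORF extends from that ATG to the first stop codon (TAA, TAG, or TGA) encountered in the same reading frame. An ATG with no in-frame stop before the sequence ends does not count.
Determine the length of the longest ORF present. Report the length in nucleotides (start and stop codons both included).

Reverse complement (5'→3'): AGATCATCGAACCATACTACTATCGCCTGTTCCCCTGACGCATTTATCC
Frame +1: GGA TAA ATG CGT CAG GGG AAC AGG CGA TAG TAG TAT GGT TCG ATG ATC — ATG at 7, stop TAG at 28 → 24 nt.
Frame +2: GAT AAA TGC GTC AGG GGA ACA GGC GAT AGT AGT ATG GTT CGA TGA TCT — ATG at 35, stop TGA at 44 → 12 nt.
Frame +3: ATA AAT GCG TCA GGG GAA CAG GCG ATA GTA GTA TGG TTC GAT GAT — no ATG→stop ORF.
Frame -1: AGA TCA TCG AAC CAT ACT ACT ATC GCC TGT TCC CCT GAC GCA TTT ATC — no ATG→stop ORF.
Frame -2: GAT CAT CGA ACC ATA CTA CTA TCG CCT GTT CCC CTG ACG CAT TTA TCC — no ATG→stop ORF.
Frame -3: ATC ATC GAA CCA TAC TAC TAT CGC CTG TTC CCC TGA CGC ATT TAT — no ATG→stop ORF.
Longest: frame +1, positions 7–30, 24 nt = 8 codons = 7 aa. → 24 nucleotides.

24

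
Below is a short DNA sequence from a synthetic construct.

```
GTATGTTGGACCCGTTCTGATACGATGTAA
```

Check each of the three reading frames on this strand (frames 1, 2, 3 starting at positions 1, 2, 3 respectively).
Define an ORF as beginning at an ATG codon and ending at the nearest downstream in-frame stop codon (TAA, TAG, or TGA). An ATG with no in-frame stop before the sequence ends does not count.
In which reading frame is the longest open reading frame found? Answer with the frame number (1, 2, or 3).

Frame 1: GTA TGT TGG ACC CGT TCT GAT ACG ATG TAA — ATG at 25, stop TAA at 28 → 6 nt.
Frame 2: TAT GTT GGA CCC GTT CTG ATA CGA TGT — no ATG→stop ORF.
Frame 3: ATG TTG GAC CCG TTC TGA TAC GAT GTA — ATG at 3, stop TGA at 18 → 18 nt.
Longest ORF is 18 nt in frame 3 (positions 3–20).

3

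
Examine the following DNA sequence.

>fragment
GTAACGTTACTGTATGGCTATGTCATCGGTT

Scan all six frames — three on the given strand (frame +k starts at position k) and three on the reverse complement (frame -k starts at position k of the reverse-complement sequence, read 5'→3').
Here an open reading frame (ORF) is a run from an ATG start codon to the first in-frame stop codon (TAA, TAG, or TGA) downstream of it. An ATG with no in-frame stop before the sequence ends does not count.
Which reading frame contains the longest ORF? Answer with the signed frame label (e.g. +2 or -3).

-3

Reverse complement (5'→3'): AACCGATGACATAGCCATACAGTAACGTTAC
Frame +1: GTA ACG TTA CTG TAT GGC TAT GTC ATC GGT — no ATG→stop ORF.
Frame +2: TAA CGT TAC TGT ATG GCT ATG TCA TCG GTT — no ATG→stop ORF.
Frame +3: AAC GTT ACT GTA TGG CTA TGT CAT CGG — no ATG→stop ORF.
Frame -1: AAC CGA TGA CAT AGC CAT ACA GTA ACG TTA — no ATG→stop ORF.
Frame -2: ACC GAT GAC ATA GCC ATA CAG TAA CGT TAC — no ATG→stop ORF.
Frame -3: CCG ATG ACA TAG CCA TAC AGT AAC GTT — ATG at 6, stop TAG at 12 → 9 nt.
Longest ORF is 9 nt in frame -3 (positions 6–14).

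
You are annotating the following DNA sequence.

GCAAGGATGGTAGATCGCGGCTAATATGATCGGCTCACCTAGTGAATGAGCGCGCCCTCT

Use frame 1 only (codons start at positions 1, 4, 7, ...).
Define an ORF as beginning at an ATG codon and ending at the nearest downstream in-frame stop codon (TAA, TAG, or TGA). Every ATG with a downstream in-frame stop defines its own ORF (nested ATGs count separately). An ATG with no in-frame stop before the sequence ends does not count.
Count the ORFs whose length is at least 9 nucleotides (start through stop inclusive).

Frame 1: GCA AGG ATG GTA GAT CGC GGC TAA TAT GAT CGG CTC ACC TAG TGA ATG AGC GCG CCC TCT — ATG at 7, stop TAA at 22 → 18 nt.
ORFs ≥ 9 nucleotides: frame 1 7–24 (18 nucleotides). Count = 1.

1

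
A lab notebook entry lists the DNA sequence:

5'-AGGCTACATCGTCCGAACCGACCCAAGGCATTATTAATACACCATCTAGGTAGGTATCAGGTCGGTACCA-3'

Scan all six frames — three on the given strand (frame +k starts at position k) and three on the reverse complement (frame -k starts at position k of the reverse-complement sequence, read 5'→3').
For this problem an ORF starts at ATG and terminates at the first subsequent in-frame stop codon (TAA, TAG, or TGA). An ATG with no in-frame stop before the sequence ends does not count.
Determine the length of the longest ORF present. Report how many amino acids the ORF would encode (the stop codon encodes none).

Reverse complement (5'→3'): TGGTACCGACCTGATACCTACCTAGATGGTGTATTAATAATGCCTTGGGTCGGTTCGGACGATGTAGCCT
Frame +1: AGG CTA CAT CGT CCG AAC CGA CCC AAG GCA TTA TTA ATA CAC CAT CTA GGT AGG TAT CAG GTC GGT ACC — no ATG→stop ORF.
Frame +2: GGC TAC ATC GTC CGA ACC GAC CCA AGG CAT TAT TAA TAC ACC ATC TAG GTA GGT ATC AGG TCG GTA CCA — no ATG→stop ORF.
Frame +3: GCT ACA TCG TCC GAA CCG ACC CAA GGC ATT ATT AAT ACA CCA TCT AGG TAG GTA TCA GGT CGG TAC — no ATG→stop ORF.
Frame -1: TGG TAC CGA CCT GAT ACC TAC CTA GAT GGT GTA TTA ATA ATG CCT TGG GTC GGT TCG GAC GAT GTA GCC — no ATG→stop ORF.
Frame -2: GGT ACC GAC CTG ATA CCT ACC TAG ATG GTG TAT TAA TAA TGC CTT GGG TCG GTT CGG ACG ATG TAG CCT — ATG at 26, stop TAA at 35 → 12 nt; ATG at 62, stop TAG at 65 → 6 nt.
Frame -3: GTA CCG ACC TGA TAC CTA CCT AGA TGG TGT ATT AAT AAT GCC TTG GGT CGG TTC GGA CGA TGT AGC — no ATG→stop ORF.
Longest: frame -2, positions 26–37, 12 nt = 4 codons = 3 aa. → 3 amino acids.

3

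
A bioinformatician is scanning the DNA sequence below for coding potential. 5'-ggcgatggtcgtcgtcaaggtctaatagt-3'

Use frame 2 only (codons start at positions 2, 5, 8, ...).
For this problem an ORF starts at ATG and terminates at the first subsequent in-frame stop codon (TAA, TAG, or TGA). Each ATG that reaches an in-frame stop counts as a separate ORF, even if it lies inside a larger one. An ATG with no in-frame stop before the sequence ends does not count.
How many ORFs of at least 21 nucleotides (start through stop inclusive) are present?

Frame 2: GCG ATG GTC GTC GTC AAG GTC TAA TAG — ATG at 5, stop TAA at 23 → 21 nt.
ORFs ≥ 21 nucleotides: frame 2 5–25 (21 nucleotides). Count = 1.

1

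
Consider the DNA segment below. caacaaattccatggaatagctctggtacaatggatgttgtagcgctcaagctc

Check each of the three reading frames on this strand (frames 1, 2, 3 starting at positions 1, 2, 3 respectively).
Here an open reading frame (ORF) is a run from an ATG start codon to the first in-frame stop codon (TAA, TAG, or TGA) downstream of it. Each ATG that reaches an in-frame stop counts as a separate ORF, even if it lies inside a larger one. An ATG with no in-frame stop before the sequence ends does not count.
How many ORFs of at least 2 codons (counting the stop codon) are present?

Frame 1: CAA CAA ATT CCA TGG AAT AGC TCT GGT ACA ATG GAT GTT GTA GCG CTC AAG CTC — no ATG→stop ORF.
Frame 2: AAC AAA TTC CAT GGA ATA GCT CTG GTA CAA TGG ATG TTG TAG CGC TCA AGC — ATG at 35, stop TAG at 41 → 9 nt.
Frame 3: ACA AAT TCC ATG GAA TAG CTC TGG TAC AAT GGA TGT TGT AGC GCT CAA GCT — ATG at 12, stop TAG at 18 → 9 nt.
ORFs ≥ 2 codons: frame 2 35–43 (3 codons), frame 3 12–20 (3 codons). Count = 2.

2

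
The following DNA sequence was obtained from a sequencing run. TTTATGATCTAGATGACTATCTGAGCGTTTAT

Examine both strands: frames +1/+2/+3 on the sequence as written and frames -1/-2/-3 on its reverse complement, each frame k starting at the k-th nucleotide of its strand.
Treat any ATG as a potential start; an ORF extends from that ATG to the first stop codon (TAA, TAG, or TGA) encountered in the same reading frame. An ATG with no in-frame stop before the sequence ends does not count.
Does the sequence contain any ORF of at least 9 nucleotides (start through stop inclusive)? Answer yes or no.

Reverse complement (5'→3'): ATAAACGCTCAGATAGTCATCTAGATCATAAA
Frame +1: TTT ATG ATC TAG ATG ACT ATC TGA GCG TTT — ATG at 4, stop TAG at 10 → 9 nt; ATG at 13, stop TGA at 22 → 12 nt.
Frame +2: TTA TGA TCT AGA TGA CTA TCT GAG CGT TTA — no ATG→stop ORF.
Frame +3: TAT GAT CTA GAT GAC TAT CTG AGC GTT TAT — no ATG→stop ORF.
Frame -1: ATA AAC GCT CAG ATA GTC ATC TAG ATC ATA — no ATG→stop ORF.
Frame -2: TAA ACG CTC AGA TAG TCA TCT AGA TCA TAA — no ATG→stop ORF.
Frame -3: AAA CGC TCA GAT AGT CAT CTA GAT CAT AAA — no ATG→stop ORF.
Frame +1 has an ORF of 9 nucleotides (positions 4–12) ≥ 9, so yes.

yes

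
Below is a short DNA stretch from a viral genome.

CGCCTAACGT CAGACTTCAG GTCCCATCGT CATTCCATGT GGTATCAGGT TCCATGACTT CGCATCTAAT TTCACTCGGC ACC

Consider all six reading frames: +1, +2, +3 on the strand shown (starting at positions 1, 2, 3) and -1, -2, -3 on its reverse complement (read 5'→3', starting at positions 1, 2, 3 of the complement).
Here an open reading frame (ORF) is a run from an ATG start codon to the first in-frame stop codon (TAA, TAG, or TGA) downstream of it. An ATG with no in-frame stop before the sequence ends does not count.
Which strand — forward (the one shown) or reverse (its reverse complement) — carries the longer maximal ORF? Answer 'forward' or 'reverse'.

reverse

Reverse complement (5'→3'): GGTGCCGAGTGAAATTAGATGCGAAGTCATGGAACCTGATACCACATGGAATGACGATGGGACCTGAAGTCTGACGTTAGGCG
Frame +1: CGC CTA ACG TCA GAC TTC AGG TCC CAT CGT CAT TCC ATG TGG TAT CAG GTT CCA TGA CTT CGC ATC TAA TTT CAC TCG GCA — ATG at 37, stop TGA at 55 → 21 nt.
Frame +2: GCC TAA CGT CAG ACT TCA GGT CCC ATC GTC ATT CCA TGT GGT ATC AGG TTC CAT GAC TTC GCA TCT AAT TTC ACT CGG CAC — no ATG→stop ORF.
Frame +3: CCT AAC GTC AGA CTT CAG GTC CCA TCG TCA TTC CAT GTG GTA TCA GGT TCC ATG ACT TCG CAT CTA ATT TCA CTC GGC ACC — no ATG→stop ORF.
Frame -1: GGT GCC GAG TGA AAT TAG ATG CGA AGT CAT GGA ACC TGA TAC CAC ATG GAA TGA CGA TGG GAC CTG AAG TCT GAC GTT AGG — ATG at 19, stop TGA at 37 → 21 nt; ATG at 46, stop TGA at 52 → 9 nt.
Frame -2: GTG CCG AGT GAA ATT AGA TGC GAA GTC ATG GAA CCT GAT ACC ACA TGG AAT GAC GAT GGG ACC TGA AGT CTG ACG TTA GGC — ATG at 29, stop TGA at 65 → 39 nt.
Frame -3: TGC CGA GTG AAA TTA GAT GCG AAG TCA TGG AAC CTG ATA CCA CAT GGA ATG ACG ATG GGA CCT GAA GTC TGA CGT TAG GCG — ATG at 51, stop TGA at 72 → 24 nt; ATG at 57, stop TGA at 72 → 18 nt.
Forward-strand max 21 nt; reverse-strand max 39 nt. The reverse strand has the longer ORF.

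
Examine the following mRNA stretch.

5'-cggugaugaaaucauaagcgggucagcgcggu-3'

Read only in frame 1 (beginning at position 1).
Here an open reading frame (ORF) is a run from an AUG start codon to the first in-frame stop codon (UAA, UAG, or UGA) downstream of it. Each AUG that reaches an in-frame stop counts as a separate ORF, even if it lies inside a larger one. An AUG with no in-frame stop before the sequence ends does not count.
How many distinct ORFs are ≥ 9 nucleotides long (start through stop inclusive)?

Frame 1: CGG UGA UGA AAU CAU AAG CGG GUC AGC GCG — no AUG→stop ORF.
No ORF reaches 9 nucleotides. Count = 0.

0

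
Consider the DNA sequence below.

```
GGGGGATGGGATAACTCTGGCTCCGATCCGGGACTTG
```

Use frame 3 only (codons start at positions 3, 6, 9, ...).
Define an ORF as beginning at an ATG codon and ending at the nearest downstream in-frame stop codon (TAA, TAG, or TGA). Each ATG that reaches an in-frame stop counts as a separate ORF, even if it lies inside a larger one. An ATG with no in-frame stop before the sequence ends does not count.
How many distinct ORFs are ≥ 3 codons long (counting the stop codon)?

Frame 3: GGG ATG GGA TAA CTC TGG CTC CGA TCC GGG ACT — ATG at 6, stop TAA at 12 → 9 nt.
ORFs ≥ 3 codons: frame 3 6–14 (3 codons). Count = 1.

1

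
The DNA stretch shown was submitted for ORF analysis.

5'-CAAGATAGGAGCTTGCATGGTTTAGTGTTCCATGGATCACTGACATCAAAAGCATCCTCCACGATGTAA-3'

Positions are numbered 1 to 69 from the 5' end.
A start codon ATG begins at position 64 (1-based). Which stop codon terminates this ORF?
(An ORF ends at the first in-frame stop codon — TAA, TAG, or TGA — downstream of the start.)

TAA

Codons from position 64: ATG (64–66), TAA (67–69).
The first in-frame stop codon is TAA.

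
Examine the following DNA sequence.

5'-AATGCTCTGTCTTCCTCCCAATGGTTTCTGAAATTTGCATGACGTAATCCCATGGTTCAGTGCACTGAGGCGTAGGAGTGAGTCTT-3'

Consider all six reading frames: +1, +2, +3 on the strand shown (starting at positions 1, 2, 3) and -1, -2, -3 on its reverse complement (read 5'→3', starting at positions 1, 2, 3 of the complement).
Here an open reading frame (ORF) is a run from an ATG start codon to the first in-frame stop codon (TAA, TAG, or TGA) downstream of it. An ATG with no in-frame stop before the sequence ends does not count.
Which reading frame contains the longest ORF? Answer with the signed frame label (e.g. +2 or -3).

Reverse complement (5'→3'): AAGACTCACTCCTACGCCTCAGTGCACTGAACCATGGGATTACGTCATGCAAATTTCAGAAACCATTGGGAGGAAGACAGAGCATT
Frame +1: AAT GCT CTG TCT TCC TCC CAA TGG TTT CTG AAA TTT GCA TGA CGT AAT CCC ATG GTT CAG TGC ACT GAG GCG TAG GAG TGA GTC — ATG at 52, stop TAG at 73 → 24 nt.
Frame +2: ATG CTC TGT CTT CCT CCC AAT GGT TTC TGA AAT TTG CAT GAC GTA ATC CCA TGG TTC AGT GCA CTG AGG CGT AGG AGT GAG TCT — ATG at 2, stop TGA at 29 → 30 nt.
Frame +3: TGC TCT GTC TTC CTC CCA ATG GTT TCT GAA ATT TGC ATG ACG TAA TCC CAT GGT TCA GTG CAC TGA GGC GTA GGA GTG AGT CTT — ATG at 21, stop TAA at 45 → 27 nt; ATG at 39, stop TAA at 45 → 9 nt.
Frame -1: AAG ACT CAC TCC TAC GCC TCA GTG CAC TGA ACC ATG GGA TTA CGT CAT GCA AAT TTC AGA AAC CAT TGG GAG GAA GAC AGA GCA — no ATG→stop ORF.
Frame -2: AGA CTC ACT CCT ACG CCT CAG TGC ACT GAA CCA TGG GAT TAC GTC ATG CAA ATT TCA GAA ACC ATT GGG AGG AAG ACA GAG CAT — no ATG→stop ORF.
Frame -3: GAC TCA CTC CTA CGC CTC AGT GCA CTG AAC CAT GGG ATT ACG TCA TGC AAA TTT CAG AAA CCA TTG GGA GGA AGA CAG AGC ATT — no ATG→stop ORF.
Longest ORF is 30 nt in frame +2 (positions 2–31).

+2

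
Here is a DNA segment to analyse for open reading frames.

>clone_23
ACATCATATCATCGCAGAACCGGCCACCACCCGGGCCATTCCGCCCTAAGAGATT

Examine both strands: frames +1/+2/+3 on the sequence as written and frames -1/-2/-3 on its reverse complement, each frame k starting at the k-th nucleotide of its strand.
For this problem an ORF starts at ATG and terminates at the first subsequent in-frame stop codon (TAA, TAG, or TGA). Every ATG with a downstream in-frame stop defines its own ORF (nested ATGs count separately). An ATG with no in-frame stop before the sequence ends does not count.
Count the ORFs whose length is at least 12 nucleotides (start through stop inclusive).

1

Reverse complement (5'→3'): AATCTCTTAGGGCGGAATGGCCCGGGTGGTGGCCGGTTCTGCGATGATATGATGT
Frame +1: ACA TCA TAT CAT CGC AGA ACC GGC CAC CAC CCG GGC CAT TCC GCC CTA AGA GAT — no ATG→stop ORF.
Frame +2: CAT CAT ATC ATC GCA GAA CCG GCC ACC ACC CGG GCC ATT CCG CCC TAA GAG ATT — no ATG→stop ORF.
Frame +3: ATC ATA TCA TCG CAG AAC CGG CCA CCA CCC GGG CCA TTC CGC CCT AAG AGA — no ATG→stop ORF.
Frame -1: AAT CTC TTA GGG CGG AAT GGC CCG GGT GGT GGC CGG TTC TGC GAT GAT ATG ATG — no ATG→stop ORF.
Frame -2: ATC TCT TAG GGC GGA ATG GCC CGG GTG GTG GCC GGT TCT GCG ATG ATA TGA TGT — ATG at 17, stop TGA at 50 → 36 nt; ATG at 44, stop TGA at 50 → 9 nt.
Frame -3: TCT CTT AGG GCG GAA TGG CCC GGG TGG TGG CCG GTT CTG CGA TGA TAT GAT — no ATG→stop ORF.
ORFs ≥ 12 nucleotides: frame -2 17–52 (36 nucleotides). Count = 1.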